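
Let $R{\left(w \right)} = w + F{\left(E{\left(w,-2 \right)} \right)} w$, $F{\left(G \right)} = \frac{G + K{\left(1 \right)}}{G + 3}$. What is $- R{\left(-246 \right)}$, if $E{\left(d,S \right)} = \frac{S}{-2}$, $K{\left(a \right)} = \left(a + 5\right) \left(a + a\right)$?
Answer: $\frac{2091}{2} \approx 1045.5$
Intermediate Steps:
$K{\left(a \right)} = 2 a \left(5 + a\right)$ ($K{\left(a \right)} = \left(5 + a\right) 2 a = 2 a \left(5 + a\right)$)
$E{\left(d,S \right)} = - \frac{S}{2}$ ($E{\left(d,S \right)} = S \left(- \frac{1}{2}\right) = - \frac{S}{2}$)
$F{\left(G \right)} = \frac{12 + G}{3 + G}$ ($F{\left(G \right)} = \frac{G + 2 \cdot 1 \left(5 + 1\right)}{G + 3} = \frac{G + 2 \cdot 1 \cdot 6}{3 + G} = \frac{G + 12}{3 + G} = \frac{12 + G}{3 + G}$)
$R{\left(w \right)} = \frac{17 w}{4}$ ($R{\left(w \right)} = w + \frac{12 - -1}{3 - -1} w = w + \frac{12 + 1}{3 + 1} w = w + \frac{1}{4} \cdot 13 w = w + \frac{13 w}{4} = \frac{17 w}{4}$)
$- R{\left(-246 \right)} = - \frac{17 \left(-246\right)}{4} = \left(-1\right) \left(- \frac{2091}{2}\right) = \frac{2091}{2}$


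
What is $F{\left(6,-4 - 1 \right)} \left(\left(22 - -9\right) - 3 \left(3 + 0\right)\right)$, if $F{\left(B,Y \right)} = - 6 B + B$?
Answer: $-660$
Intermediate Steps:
$F{\left(B,Y \right)} = - 5 B$
$F{\left(6,-4 - 1 \right)} \left(\left(22 - -9\right) - 3 \left(3 + 0\right)\right) = \left(-5\right) 6 \left(\left(22 - -9\right) - 3 \left(3 + 0\right)\right) = - 30 \left(\left(22 + 9\right) - 9\right) = - 30 \left(31 - 9\right) = \left(-30\right) 22 = -660$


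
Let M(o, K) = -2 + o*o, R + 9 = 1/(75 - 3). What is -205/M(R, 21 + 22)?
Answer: -1062720/408241 ≈ -2.6032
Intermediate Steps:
R = -647/72 (R = -9 + 1/(75 - 3) = -9 + 1/72 = -647/72 ≈ -8.9861)
M(o, K) = -2 + o²
-205/M(R, 21 + 22) = -205/(-2 + (-647/72)²) = -205/(-2 + 418609/5184) = -205/408241/5184 = -205*5184/408241 = -1062720/408241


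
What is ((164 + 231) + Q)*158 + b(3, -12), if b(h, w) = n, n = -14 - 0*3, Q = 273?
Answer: 105530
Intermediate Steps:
n = -14 (n = -14 - 1*0 = -14 + 0 = -14)
b(h, w) = -14
((164 + 231) + Q)*158 + b(3, -12) = ((164 + 231) + 273)*158 - 14 = (395 + 273)*158 - 14 = 668*158 - 14 = 105544 - 14 = 105530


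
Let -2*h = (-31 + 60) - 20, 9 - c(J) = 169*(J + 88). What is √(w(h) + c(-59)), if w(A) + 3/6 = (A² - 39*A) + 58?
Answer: I*√18555/2 ≈ 68.108*I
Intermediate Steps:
c(J) = -14863 - 169*J (c(J) = 9 - 169*(J + 88) = 9 - 169*(88 + J) = 9 - (14872 + 169*J) = 9 + (-14872 - 169*J) = -14863 - 169*J)
h = -9/2 (h = -((-31 + 60) - 20)/2 = -(29 - 20)/2 = -½*9 = -9/2 ≈ -4.5000)
w(A) = 115/2 + A² - 39*A (w(A) = -½ + ((A² - 39*A) + 58) = -½ + (58 + A² - 39*A) = 115/2 + A² - 39*A)
√(w(h) + c(-59)) = √((115/2 + (-9/2)² - 39*(-9/2)) + (-14863 - 169*(-59))) = √((115/2 + 81/4 + 351/2) + (-14863 + 9971)) = √(1013/4 - 4892) = √(-18555/4) = I*√18555/2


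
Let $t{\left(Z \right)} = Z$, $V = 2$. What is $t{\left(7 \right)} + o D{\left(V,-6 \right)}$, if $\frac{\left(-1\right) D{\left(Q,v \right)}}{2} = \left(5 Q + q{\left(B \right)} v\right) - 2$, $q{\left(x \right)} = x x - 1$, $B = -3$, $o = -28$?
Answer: $-2233$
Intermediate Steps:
$q{\left(x \right)} = -1 + x^{2}$ ($q{\left(x \right)} = x^{2} - 1 = -1 + x^{2}$)
$D{\left(Q,v \right)} = 4 - 16 v - 10 Q$ ($D{\left(Q,v \right)} = - 2 \left(\left(5 Q + \left(-1 + \left(-3\right)^{2}\right) v\right) - 2\right) = - 2 \left(\left(5 Q + \left(-1 + 9\right) v\right) - 2\right) = - 2 \left(\left(5 Q + 8 v\right) - 2\right) = - 2 \left(-2 + 5 Q + 8 v\right) = 4 - 16 v - 10 Q$)
$t{\left(7 \right)} + o D{\left(V,-6 \right)} = 7 - 28 \left(4 - -96 - 20\right) = 7 - 28 \left(4 + 96 - 20\right) = 7 - 2240 = -2233$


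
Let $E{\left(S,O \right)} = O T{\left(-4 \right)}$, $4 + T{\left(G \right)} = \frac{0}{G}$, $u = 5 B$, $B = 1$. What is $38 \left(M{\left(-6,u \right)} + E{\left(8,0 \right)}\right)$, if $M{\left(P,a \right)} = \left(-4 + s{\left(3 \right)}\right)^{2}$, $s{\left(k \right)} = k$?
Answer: $38$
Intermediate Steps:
$u = 5$ ($u = 5 \cdot 1 = 5$)
$M{\left(P,a \right)} = 1$ ($M{\left(P,a \right)} = \left(-4 + 3\right)^{2} = \left(-1\right)^{2} = 1$)
$T{\left(G \right)} = -4$ ($T{\left(G \right)} = -4 + \frac{0}{G} = -4 + 0 = -4$)
$E{\left(S,O \right)} = - 4 O$ ($E{\left(S,O \right)} = O \left(-4\right) = - 4 O$)
$38 \left(M{\left(-6,u \right)} + E{\left(8,0 \right)}\right) = 38 \left(1 - 0\right) = 38 \left(1 + 0\right) = 38 \cdot 1 = 38$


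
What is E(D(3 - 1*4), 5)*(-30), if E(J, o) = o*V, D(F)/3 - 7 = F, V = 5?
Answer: -750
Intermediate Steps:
D(F) = 21 + 3*F
E(J, o) = 5*o (E(J, o) = o*5 = 5*o)
E(D(3 - 1*4), 5)*(-30) = (5*5)*(-30) = 25*(-30) = -750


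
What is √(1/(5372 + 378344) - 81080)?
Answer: I*√2984513624561191/191858 ≈ 284.75*I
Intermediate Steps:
√(1/(5372 + 378344) - 81080) = √(1/383716 - 81080) = √(-31111693279/383716) = I*√2984513624561191/191858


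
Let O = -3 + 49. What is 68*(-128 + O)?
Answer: -5576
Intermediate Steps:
O = 46
68*(-128 + O) = 68*(-128 + 46) = 68*(-82) = -5576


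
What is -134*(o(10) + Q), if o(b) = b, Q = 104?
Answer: -15276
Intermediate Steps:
-134*(o(10) + Q) = -134*(10 + 104) = -134*114 = -15276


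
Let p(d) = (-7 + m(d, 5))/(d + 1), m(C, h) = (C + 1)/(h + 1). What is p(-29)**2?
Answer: 25/144 ≈ 0.17361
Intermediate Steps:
m(C, h) = (1 + C)/(1 + h)
p(d) = (-41/6 + d/6)/(1 + d) (p(d) = (-7 + (1 + d)/(1 + 5))/(d + 1) = (-7 + (1 + d)/6)/(1 + d) = (-7 + (1/6 + d/6))/(1 + d) = (-41/6 + d/6)/(1 + d))
p(-29)**2 = ((-41 - 29)/(6*(1 - 29)))**2 = ((1/6)*(-70)/(-28))**2 = ((1/6)*(-1/28)*(-70))**2 = (5/12)**2 = 25/144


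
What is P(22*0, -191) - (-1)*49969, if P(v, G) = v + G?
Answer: 49778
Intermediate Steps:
P(v, G) = G + v
P(22*0, -191) - (-1)*49969 = (-191 + 22*0) - (-1)*49969 = (-191 + 0) - 1*(-49969) = -191 + 49969 = 49778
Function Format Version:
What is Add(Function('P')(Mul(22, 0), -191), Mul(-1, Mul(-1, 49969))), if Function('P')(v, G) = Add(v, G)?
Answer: 49778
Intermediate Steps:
Function('P')(v, G) = Add(G, v)
Add(Function('P')(Mul(22, 0), -191), Mul(-1, Mul(-1, 49969))) = Add(Add(-191, Mul(22, 0)), Mul(-1, Mul(-1, 49969))) = Add(Add(-191, 0), Mul(-1, -49969)) = Add(-191, 49969) = 49778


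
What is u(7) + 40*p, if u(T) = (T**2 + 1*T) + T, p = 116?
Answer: 4703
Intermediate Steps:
u(T) = T**2 + 2*T (u(T) = (T**2 + T) + T = (T + T**2) + T = T**2 + 2*T)
u(7) + 40*p = 7*(2 + 7) + 40*116 = 7*9 + 4640 = 63 + 4640 = 4703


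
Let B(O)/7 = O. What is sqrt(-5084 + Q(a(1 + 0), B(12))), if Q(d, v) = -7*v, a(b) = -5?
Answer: 2*I*sqrt(1418) ≈ 75.313*I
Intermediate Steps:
B(O) = 7*O
sqrt(-5084 + Q(a(1 + 0), B(12))) = sqrt(-5084 - 49*12) = sqrt(-5084 - 7*84) = sqrt(-5084 - 588) = sqrt(-5672) = 2*I*sqrt(1418)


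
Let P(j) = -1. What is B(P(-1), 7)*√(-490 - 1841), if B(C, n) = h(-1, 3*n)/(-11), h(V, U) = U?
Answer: -63*I*√259/11 ≈ -92.172*I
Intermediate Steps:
B(C, n) = -3*n/11 (B(C, n) = (3*n)/(-11) = (3*n)*(-1/11) = -3*n/11)
B(P(-1), 7)*√(-490 - 1841) = (-3/11*7)*√(-490 - 1841) = -63*I*√259/11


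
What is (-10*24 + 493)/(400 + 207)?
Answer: 253/607 ≈ 0.41680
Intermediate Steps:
(-10*24 + 493)/(400 + 207) = (-240 + 493)/607 = 253*(1/607) = 253/607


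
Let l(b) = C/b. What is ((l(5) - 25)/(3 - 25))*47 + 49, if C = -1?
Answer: 5656/55 ≈ 102.84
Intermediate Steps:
l(b) = -1/b
((l(5) - 25)/(3 - 25))*47 + 49 = ((-1/5 - 25)/(3 - 25))*47 + 49 = ((-1*⅕ - 25)/(-22))*47 + 49 = ((-⅕ - 25)*(-1/22))*47 + 49 = -126/5*(-1/22)*47 + 49 = (63/55)*47 + 49 = 2961/55 + 49 = 5656/55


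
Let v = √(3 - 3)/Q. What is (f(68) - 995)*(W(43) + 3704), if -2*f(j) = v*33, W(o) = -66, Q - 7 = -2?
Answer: -3619810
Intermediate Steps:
Q = 5 (Q = 7 - 2 = 5)
v = 0 (v = √(3 - 3)/5 = √0*(⅕) = 0*(⅕) = 0)
f(j) = 0 (f(j) = -0*33 = -½*0 = 0)
(f(68) - 995)*(W(43) + 3704) = (0 - 995)*(-66 + 3704) = -995*3638 = -3619810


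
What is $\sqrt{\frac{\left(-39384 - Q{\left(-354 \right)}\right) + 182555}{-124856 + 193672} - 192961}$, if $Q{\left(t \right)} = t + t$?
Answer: $\frac{i \sqrt{57111517937397}}{17204} \approx 439.27 i$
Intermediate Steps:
$Q{\left(t \right)} = 2 t$
$\sqrt{\frac{\left(-39384 - Q{\left(-354 \right)}\right) + 182555}{-124856 + 193672} - 192961} = \sqrt{\frac{\left(-39384 - 2 \left(-354\right)\right) + 182555}{-124856 + 193672} - 192961} = \sqrt{\frac{\left(-39384 - -708\right) + 182555}{68816} - 192961} = \sqrt{\left(\left(-39384 + 708\right) + 182555\right) \frac{1}{68816} - 192961} = \sqrt{\left(-38676 + 182555\right) \frac{1}{68816} - 192961} = \sqrt{143879 \cdot \frac{1}{68816} - 192961} = \sqrt{\frac{143879}{68816} - 192961} = \sqrt{- \frac{13278660297}{68816}} = \frac{i \sqrt{57111517937397}}{17204}$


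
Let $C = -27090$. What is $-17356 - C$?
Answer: $9734$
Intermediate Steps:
$-17356 - C = -17356 - -27090 = -17356 + 27090 = 9734$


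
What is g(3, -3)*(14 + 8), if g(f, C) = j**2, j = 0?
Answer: 0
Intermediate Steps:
g(f, C) = 0 (g(f, C) = 0**2 = 0)
g(3, -3)*(14 + 8) = 0*(14 + 8) = 0*22 = 0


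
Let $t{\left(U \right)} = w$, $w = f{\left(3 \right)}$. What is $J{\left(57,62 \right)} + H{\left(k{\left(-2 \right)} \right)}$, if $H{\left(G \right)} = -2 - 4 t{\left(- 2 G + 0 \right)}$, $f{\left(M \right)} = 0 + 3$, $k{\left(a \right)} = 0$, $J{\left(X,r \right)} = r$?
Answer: $48$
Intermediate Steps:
$f{\left(M \right)} = 3$
$w = 3$
$t{\left(U \right)} = 3$
$H{\left(G \right)} = -14$ ($H{\left(G \right)} = -2 - 12 = -14$)
$J{\left(57,62 \right)} + H{\left(k{\left(-2 \right)} \right)} = 62 - 14 = 48$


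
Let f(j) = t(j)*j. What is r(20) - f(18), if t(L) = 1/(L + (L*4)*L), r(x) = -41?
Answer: -2994/73 ≈ -41.014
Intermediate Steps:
t(L) = 1/(L + 4*L²) (t(L) = 1/(L + (4*L)*L) = 1/(L + 4*L²))
f(j) = 1/(1 + 4*j) (f(j) = (1/(j*(1 + 4*j)))*j = 1/(1 + 4*j))
r(20) - f(18) = -41 - 1/(1 + 4*18) = -41 - 1/(1 + 72) = -41 - 1/73 = -2994/73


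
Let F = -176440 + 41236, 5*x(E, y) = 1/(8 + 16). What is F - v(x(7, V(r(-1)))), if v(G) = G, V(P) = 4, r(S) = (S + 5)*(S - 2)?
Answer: -16224481/120 ≈ -1.3520e+5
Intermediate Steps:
r(S) = (-2 + S)*(5 + S) (r(S) = (5 + S)*(-2 + S) = (-2 + S)*(5 + S))
x(E, y) = 1/120 (x(E, y) = 1/(5*(8 + 16)) = (1/5)/24 = (1/5)*(1/24) = 1/120)
F = -135204
F - v(x(7, V(r(-1)))) = -135204 - 1*1/120 = -135204 - 1/120 = -16224481/120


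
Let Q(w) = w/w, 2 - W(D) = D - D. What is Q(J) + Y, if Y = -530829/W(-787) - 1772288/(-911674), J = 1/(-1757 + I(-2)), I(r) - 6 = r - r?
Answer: -10520383257/39638 ≈ -2.6541e+5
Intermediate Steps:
W(D) = 2 (W(D) = 2 - (D - D) = 2 - 1*0 = 2 + 0 = 2)
I(r) = 6 (I(r) = 6 + (r - r) = 6 + 0 = 6)
J = -1/1751 (J = 1/(-1757 + 6) = 1/(-1751) = -1/1751 ≈ -0.00057110)
Q(w) = 1
Y = -10520422895/39638 (Y = -530829/2 - 1772288/(-911674) = -530829*½ - 1772288*(-1/911674) = -530829/2 + 38528/19819 = -10520422895/39638 ≈ -2.6541e+5)
Q(J) + Y = 1 - 10520422895/39638 = -10520383257/39638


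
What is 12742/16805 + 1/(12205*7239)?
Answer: 225156227419/296951055195 ≈ 0.75823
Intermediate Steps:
12742/16805 + 1/(12205*7239) = 12742*(1/16805) + (1/12205)*(1/7239) = 12742/16805 + 1/88351995 = 225156227419/296951055195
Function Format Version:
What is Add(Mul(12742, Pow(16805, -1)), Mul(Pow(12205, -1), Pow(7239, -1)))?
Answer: Rational(225156227419, 296951055195) ≈ 0.75823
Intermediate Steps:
Add(Mul(12742, Pow(16805, -1)), Mul(Pow(12205, -1), Pow(7239, -1))) = Add(Mul(12742, Rational(1, 16805)), Mul(Rational(1, 12205), Rational(1, 7239))) = Add(Rational(12742, 16805), Rational(1, 88351995)) = Rational(225156227419, 296951055195)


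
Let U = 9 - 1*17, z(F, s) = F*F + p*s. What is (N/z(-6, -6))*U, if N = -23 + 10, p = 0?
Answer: 26/9 ≈ 2.8889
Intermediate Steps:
N = -13
z(F, s) = F² (z(F, s) = F*F + 0*s = F² + 0 = F²)
U = -8 (U = 9 - 17 = -8)
(N/z(-6, -6))*U = -13/((-6)²)*(-8) = -13/36*(-8) = 26/9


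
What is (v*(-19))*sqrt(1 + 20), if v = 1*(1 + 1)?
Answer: -38*sqrt(21) ≈ -174.14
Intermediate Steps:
v = 2 (v = 1*2 = 2)
(v*(-19))*sqrt(1 + 20) = (2*(-19))*sqrt(1 + 20) = -38*sqrt(21)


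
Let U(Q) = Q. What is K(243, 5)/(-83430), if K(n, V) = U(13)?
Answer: -13/83430 ≈ -0.00015582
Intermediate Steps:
K(n, V) = 13
K(243, 5)/(-83430) = 13/(-83430) = 13*(-1/83430) = -13/83430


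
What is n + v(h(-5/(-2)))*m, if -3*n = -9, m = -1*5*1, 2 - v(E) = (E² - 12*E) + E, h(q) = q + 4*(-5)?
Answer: 9947/4 ≈ 2486.8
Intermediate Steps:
h(q) = -20 + q (h(q) = q - 20 = -20 + q)
v(E) = 2 - E² + 11*E (v(E) = 2 - ((E² - 12*E) + E) = 2 - (E² - 11*E) = 2 + (-E² + 11*E) = 2 - E² + 11*E)
m = -5 (m = -5*1 = -5)
n = 3 (n = -⅓*(-9) = 3)
n + v(h(-5/(-2)))*m = 3 + (2 - (-20 - 5/(-2))² + 11*(-20 - 5/(-2)))*(-5) = 3 + (2 - (-20 - 5*(-½))² + 11*(-20 - 5*(-½)))*(-5) = 3 + (2 - (-20 + 5/2)² + 11*(-20 + 5/2))*(-5) = 3 + (2 - (-35/2)² + 11*(-35/2))*(-5) = 3 + (2 - 1*1225/4 - 385/2)*(-5) = 3 + (2 - 1225/4 - 385/2)*(-5) = 3 - 1987/4*(-5) = 3 + 9935/4 = 9947/4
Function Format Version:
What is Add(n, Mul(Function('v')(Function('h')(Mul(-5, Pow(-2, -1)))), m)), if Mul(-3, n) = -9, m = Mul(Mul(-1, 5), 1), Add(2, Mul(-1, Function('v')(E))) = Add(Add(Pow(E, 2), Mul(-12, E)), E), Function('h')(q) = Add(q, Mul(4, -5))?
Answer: Rational(9947, 4) ≈ 2486.8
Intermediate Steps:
Function('h')(q) = Add(-20, q) (Function('h')(q) = Add(q, -20) = Add(-20, q))
Function('v')(E) = Add(2, Mul(-1, Pow(E, 2)), Mul(11, E)) (Function('v')(E) = Add(2, Mul(-1, Add(Add(Pow(E, 2), Mul(-12, E)), E))) = Add(2, Mul(-1, Add(Pow(E, 2), Mul(-11, E)))) = Add(2, Add(Mul(-1, Pow(E, 2)), Mul(11, E))) = Add(2, Mul(-1, Pow(E, 2)), Mul(11, E)))
m = -5 (m = Mul(-5, 1) = -5)
n = 3 (n = Mul(Rational(-1, 3), -9) = 3)
Add(n, Mul(Function('v')(Function('h')(Mul(-5, Pow(-2, -1)))), m)) = Add(3, Mul(Add(2, Mul(-1, Pow(Add(-20, Mul(-5, Pow(-2, -1))), 2)), Mul(11, Add(-20, Mul(-5, Pow(-2, -1))))), -5)) = Add(3, Mul(Add(2, Mul(-1, Pow(Add(-20, Mul(-5, Rational(-1, 2))), 2)), Mul(11, Add(-20, Mul(-5, Rational(-1, 2))))), -5)) = Add(3, Mul(Add(2, Mul(-1, Pow(Add(-20, Rational(5, 2)), 2)), Mul(11, Add(-20, Rational(5, 2)))), -5)) = Add(3, Mul(Add(2, Mul(-1, Pow(Rational(-35, 2), 2)), Mul(11, Rational(-35, 2))), -5)) = Add(3, Mul(Add(2, Mul(-1, Rational(1225, 4)), Rational(-385, 2)), -5)) = Add(3, Mul(Add(2, Rational(-1225, 4), Rational(-385, 2)), -5)) = Add(3, Mul(Rational(-1987, 4), -5)) = Add(3, Rational(9935, 4)) = Rational(9947, 4)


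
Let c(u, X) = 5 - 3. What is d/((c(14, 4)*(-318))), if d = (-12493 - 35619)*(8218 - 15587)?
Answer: -88634332/159 ≈ -5.5745e+5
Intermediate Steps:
c(u, X) = 2
d = 354537328 (d = -48112*(-7369) = 354537328)
d/((c(14, 4)*(-318))) = 354537328/((2*(-318))) = 354537328/(-636) = 354537328*(-1/636) = -88634332/159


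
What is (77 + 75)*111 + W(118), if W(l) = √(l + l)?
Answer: 16872 + 2*√59 ≈ 16887.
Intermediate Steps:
W(l) = √2*√l (W(l) = √(2*l) = √2*√l)
(77 + 75)*111 + W(118) = (77 + 75)*111 + √2*√118 = 152*111 + 2*√59 = 16872 + 2*√59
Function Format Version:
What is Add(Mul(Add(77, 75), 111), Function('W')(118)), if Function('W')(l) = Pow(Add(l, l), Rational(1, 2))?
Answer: Add(16872, Mul(2, Pow(59, Rational(1, 2)))) ≈ 16887.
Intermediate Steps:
Function('W')(l) = Mul(Pow(2, Rational(1, 2)), Pow(l, Rational(1, 2))) (Function('W')(l) = Pow(Mul(2, l), Rational(1, 2)) = Mul(Pow(2, Rational(1, 2)), Pow(l, Rational(1, 2))))
Add(Mul(Add(77, 75), 111), Function('W')(118)) = Add(Mul(Add(77, 75), 111), Mul(Pow(2, Rational(1, 2)), Pow(118, Rational(1, 2)))) = Add(Mul(152, 111), Mul(2, Pow(59, Rational(1, 2)))) = Add(16872, Mul(2, Pow(59, Rational(1, 2))))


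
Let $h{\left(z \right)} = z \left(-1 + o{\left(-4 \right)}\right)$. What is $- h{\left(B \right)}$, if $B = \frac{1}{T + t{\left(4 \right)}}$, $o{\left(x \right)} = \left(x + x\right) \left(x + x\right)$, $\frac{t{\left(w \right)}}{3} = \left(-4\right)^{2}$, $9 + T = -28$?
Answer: $- \frac{63}{11} \approx -5.7273$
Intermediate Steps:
$T = -37$ ($T = -9 - 28 = -37$)
$t{\left(w \right)} = 48$ ($t{\left(w \right)} = 3 \left(-4\right)^{2} = 3 \cdot 16 = 48$)
$o{\left(x \right)} = 4 x^{2}$ ($o{\left(x \right)} = 2 x 2 x = 4 x^{2}$)
$B = \frac{1}{11}$ ($B = \frac{1}{-37 + 48} = \frac{1}{11} \approx 0.090909$)
$h{\left(z \right)} = 63 z$ ($h{\left(z \right)} = z \left(-1 + 4 \left(-4\right)^{2}\right) = z \left(-1 + 4 \cdot 16\right) = z \left(-1 + 64\right) = z 63 = 63 z$)
$- h{\left(B \right)} = - \frac{63}{11}$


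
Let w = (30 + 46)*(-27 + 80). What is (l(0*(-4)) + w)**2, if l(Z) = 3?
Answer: 16248961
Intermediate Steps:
w = 4028 (w = 76*53 = 4028)
(l(0*(-4)) + w)**2 = (3 + 4028)**2 = 4031**2 = 16248961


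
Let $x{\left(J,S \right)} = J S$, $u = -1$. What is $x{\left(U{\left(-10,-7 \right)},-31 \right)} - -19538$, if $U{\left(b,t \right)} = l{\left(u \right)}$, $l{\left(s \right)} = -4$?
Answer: $19662$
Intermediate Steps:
$U{\left(b,t \right)} = -4$
$x{\left(U{\left(-10,-7 \right)},-31 \right)} - -19538 = \left(-4\right) \left(-31\right) - -19538 = 124 + 19538 = 19662$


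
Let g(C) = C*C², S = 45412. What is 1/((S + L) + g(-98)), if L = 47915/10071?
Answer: -10071/9021352465 ≈ -1.1164e-6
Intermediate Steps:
g(C) = C³
L = 47915/10071 (L = 47915*(1/10071) = 47915/10071 ≈ 4.7577)
1/((S + L) + g(-98)) = 1/((45412 + 47915/10071) + (-98)³) = 1/(457392167/10071 - 941192) = 1/(-9021352465/10071) = -10071/9021352465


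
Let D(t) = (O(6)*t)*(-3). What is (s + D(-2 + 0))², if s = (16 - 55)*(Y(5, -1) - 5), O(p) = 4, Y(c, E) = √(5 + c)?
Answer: 63171 - 17082*√10 ≈ 9153.0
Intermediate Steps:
D(t) = -12*t (D(t) = (4*t)*(-3) = -12*t)
s = 195 - 39*√10 (s = (16 - 55)*(√(5 + 5) - 5) = -39*(√10 - 5) = -39*(-5 + √10) = 195 - 39*√10 ≈ 71.671)
(s + D(-2 + 0))² = ((195 - 39*√10) - 12*(-2 + 0))² = ((195 - 39*√10) - 12*(-2))² = ((195 - 39*√10) + 24)² = (219 - 39*√10)²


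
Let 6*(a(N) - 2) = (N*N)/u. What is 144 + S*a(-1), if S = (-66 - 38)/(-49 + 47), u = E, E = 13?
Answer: 746/3 ≈ 248.67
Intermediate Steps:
u = 13
S = 52 (S = -104/(-2) = -104*(-½) = 52)
a(N) = 2 + N²/78 (a(N) = 2 + ((N*N)/13)/6 = 2 + (N²*(1/13))/6 = 2 + (N²/13)/6 = 2 + N²/78)
144 + S*a(-1) = 144 + 52*(2 + (1/78)*(-1)²) = 144 + 52*(2 + (1/78)*1) = 144 + 52*(2 + 1/78) = 144 + 52*(157/78) = 144 + 314/3 = 746/3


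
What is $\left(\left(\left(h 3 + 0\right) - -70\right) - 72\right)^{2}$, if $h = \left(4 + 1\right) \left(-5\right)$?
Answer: $5929$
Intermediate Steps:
$h = -25$ ($h = 5 \left(-5\right) = -25$)
$\left(\left(\left(h 3 + 0\right) - -70\right) - 72\right)^{2} = \left(\left(\left(\left(-25\right) 3 + 0\right) - -70\right) - 72\right)^{2} = \left(\left(\left(-75 + 0\right) + 70\right) - 72\right)^{2} = \left(\left(-75 + 70\right) - 72\right)^{2} = \left(-5 - 72\right)^{2} = \left(-77\right)^{2} = 5929$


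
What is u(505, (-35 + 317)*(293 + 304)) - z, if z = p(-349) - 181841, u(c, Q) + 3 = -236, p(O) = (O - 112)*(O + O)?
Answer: -140176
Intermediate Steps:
p(O) = 2*O*(-112 + O) (p(O) = (-112 + O)*(2*O) = 2*O*(-112 + O))
u(c, Q) = -239 (u(c, Q) = -3 - 236 = -239)
z = 139937 (z = 2*(-349)*(-112 - 349) - 181841 = 2*(-349)*(-461) - 181841 = 321778 - 181841 = 139937)
u(505, (-35 + 317)*(293 + 304)) - z = -239 - 1*139937 = -239 - 139937 = -140176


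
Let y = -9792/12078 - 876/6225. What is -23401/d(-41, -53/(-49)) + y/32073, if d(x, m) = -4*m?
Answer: 51204803013788341/9467080421700 ≈ 5408.7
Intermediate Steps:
y = -1324732/1392325 (y = -9792*1/12078 - 876*1/6225 = -544/671 - 292/2075 = -1324732/1392325 ≈ -0.95145)
-23401/d(-41, -53/(-49)) + y/32073 = -23401/((-(-212)/(-49))) - 1324732/1392325/32073 = -23401/((-(-212)*(-1)/49)) - 1324732/1392325*1/32073 = -23401/((-4*53/49)) - 1324732/44656039725 = -23401/(-212/49) - 1324732/44656039725 = -23401*(-49/212) - 1324732/44656039725 = 1146649/212 - 1324732/44656039725 = 51204803013788341/9467080421700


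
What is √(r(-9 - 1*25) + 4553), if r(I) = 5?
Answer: √4558 ≈ 67.513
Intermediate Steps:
√(r(-9 - 1*25) + 4553) = √(5 + 4553) = √4558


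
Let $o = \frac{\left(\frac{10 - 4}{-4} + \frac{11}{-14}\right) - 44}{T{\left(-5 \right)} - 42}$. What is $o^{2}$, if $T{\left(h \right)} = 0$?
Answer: $\frac{2916}{2401} \approx 1.2145$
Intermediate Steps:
$o = \frac{54}{49}$ ($o = \frac{\left(\frac{10 - 4}{-4} + \frac{11}{-14}\right) - 44}{0 - 42} = \frac{\left(6 \left(- \frac{1}{4}\right) + 11 \left(- \frac{1}{14}\right)\right) - 44}{-42} = \left(\left(- \frac{3}{2} - \frac{11}{14}\right) - 44\right) \left(- \frac{1}{42}\right) = \left(- \frac{16}{7} - 44\right) \left(- \frac{1}{42}\right) = \left(- \frac{324}{7}\right) \left(- \frac{1}{42}\right) = \frac{54}{49} \approx 1.102$)
$o^{2} = \left(\frac{54}{49}\right)^{2} = \frac{2916}{2401}$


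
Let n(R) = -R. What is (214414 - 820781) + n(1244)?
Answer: -607611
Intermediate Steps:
(214414 - 820781) + n(1244) = (214414 - 820781) - 1*1244 = -606367 - 1244 = -607611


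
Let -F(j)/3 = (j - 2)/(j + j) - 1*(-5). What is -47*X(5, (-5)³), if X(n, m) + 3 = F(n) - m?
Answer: -49867/10 ≈ -4986.7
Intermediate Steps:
F(j) = -15 - 3*(-2 + j)/(2*j) (F(j) = -3*((j - 2)/(j + j) - 1*(-5)) = -3*((-2 + j)/((2*j)) + 5) = -3*((-2 + j)*(1/(2*j)) + 5) = -3*((-2 + j)/(2*j) + 5) = -3*(5 + (-2 + j)/(2*j)) = -15 - 3*(-2 + j)/(2*j))
X(n, m) = -39/2 - m + 3/n (X(n, m) = -3 + ((-33/2 + 3/n) - m) = -3 + (-33/2 - m + 3/n) = -39/2 - m + 3/n)
-47*X(5, (-5)³) = -47*(-39/2 - 1*(-5)³ + 3/5) = -47*(-39/2 - 1*(-125) + 3*(⅕)) = -47*(-39/2 + 125 + ⅗) = -47*1061/10 = -49867/10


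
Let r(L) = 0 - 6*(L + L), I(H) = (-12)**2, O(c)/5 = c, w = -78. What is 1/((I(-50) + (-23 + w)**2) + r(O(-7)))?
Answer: 1/10765 ≈ 9.2894e-5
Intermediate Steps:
O(c) = 5*c
I(H) = 144
r(L) = -12*L (r(L) = 0 - 12*L = -12*L)
1/((I(-50) + (-23 + w)**2) + r(O(-7))) = 1/((144 + (-23 - 78)**2) - 60*(-7)) = 1/((144 + (-101)**2) - 12*(-35)) = 1/((144 + 10201) + 420) = 1/(10345 + 420) = 1/10765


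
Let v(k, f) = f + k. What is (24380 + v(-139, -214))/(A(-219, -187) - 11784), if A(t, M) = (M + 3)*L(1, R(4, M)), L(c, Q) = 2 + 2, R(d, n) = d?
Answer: -24027/12520 ≈ -1.9191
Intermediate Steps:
L(c, Q) = 4
A(t, M) = 12 + 4*M (A(t, M) = (M + 3)*4 = (3 + M)*4 = 12 + 4*M)
(24380 + v(-139, -214))/(A(-219, -187) - 11784) = (24380 + (-214 - 139))/((12 + 4*(-187)) - 11784) = (24380 - 353)/((12 - 748) - 11784) = 24027/(-736 - 11784) = 24027/(-12520) = 24027*(-1/12520) = -24027/12520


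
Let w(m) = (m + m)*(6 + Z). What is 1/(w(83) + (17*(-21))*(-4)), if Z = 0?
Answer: 1/2424 ≈ 0.00041254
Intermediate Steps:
w(m) = 12*m (w(m) = (m + m)*(6 + 0) = (2*m)*6 = 12*m)
1/(w(83) + (17*(-21))*(-4)) = 1/(12*83 + (17*(-21))*(-4)) = 1/(996 - 357*(-4)) = 1/(996 + 1428) = 1/2424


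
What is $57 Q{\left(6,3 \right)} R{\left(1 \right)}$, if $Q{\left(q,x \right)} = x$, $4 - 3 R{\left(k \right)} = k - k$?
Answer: $228$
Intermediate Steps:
$R{\left(k \right)} = \frac{4}{3}$ ($R{\left(k \right)} = \frac{4}{3} - \frac{k - k}{3} = \frac{4}{3} - 0 = \frac{4}{3} + 0 = \frac{4}{3}$)
$57 Q{\left(6,3 \right)} R{\left(1 \right)} = 57 \cdot 3 \cdot \frac{4}{3} = 171 \cdot \frac{4}{3} = 228$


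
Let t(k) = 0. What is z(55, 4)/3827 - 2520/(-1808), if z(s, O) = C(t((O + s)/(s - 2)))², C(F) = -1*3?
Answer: 1207539/864902 ≈ 1.3962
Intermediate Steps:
C(F) = -3
z(s, O) = 9 (z(s, O) = (-3)² = 9)
z(55, 4)/3827 - 2520/(-1808) = 9/3827 - 2520/(-1808) = 9*(1/3827) - 2520*(-1/1808) = 9/3827 + 315/226 = 1207539/864902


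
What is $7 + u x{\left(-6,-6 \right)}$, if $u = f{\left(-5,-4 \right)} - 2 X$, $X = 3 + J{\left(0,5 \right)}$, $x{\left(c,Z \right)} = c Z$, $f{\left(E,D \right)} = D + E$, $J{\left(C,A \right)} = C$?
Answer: $-533$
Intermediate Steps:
$x{\left(c,Z \right)} = Z c$
$X = 3$ ($X = 3 + 0 = 3$)
$u = -15$ ($u = \left(-4 - 5\right) - 6 = -9 - 6 = -15$)
$7 + u x{\left(-6,-6 \right)} = 7 - 15 \left(\left(-6\right) \left(-6\right)\right) = 7 - 540 = -533$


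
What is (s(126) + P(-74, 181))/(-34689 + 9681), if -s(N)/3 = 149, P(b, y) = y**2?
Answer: -16157/12504 ≈ -1.2921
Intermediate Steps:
s(N) = -447 (s(N) = -3*149 = -447)
(s(126) + P(-74, 181))/(-34689 + 9681) = (-447 + 181**2)/(-34689 + 9681) = (-447 + 32761)/(-25008) = 32314*(-1/25008) = -16157/12504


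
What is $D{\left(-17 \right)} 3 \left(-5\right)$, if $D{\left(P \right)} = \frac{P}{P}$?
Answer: $-15$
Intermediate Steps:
$D{\left(P \right)} = 1$
$D{\left(-17 \right)} 3 \left(-5\right) = 1 \cdot 3 \left(-5\right) = 1 \left(-15\right) = -15$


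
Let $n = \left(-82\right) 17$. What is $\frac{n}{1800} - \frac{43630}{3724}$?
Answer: $- \frac{10465657}{837900} \approx -12.49$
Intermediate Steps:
$n = -1394$
$\frac{n}{1800} - \frac{43630}{3724} = - \frac{1394}{1800} - \frac{43630}{3724} = \left(-1394\right) \frac{1}{1800} - \frac{21815}{1862} = - \frac{697}{900} - \frac{21815}{1862} = - \frac{10465657}{837900}$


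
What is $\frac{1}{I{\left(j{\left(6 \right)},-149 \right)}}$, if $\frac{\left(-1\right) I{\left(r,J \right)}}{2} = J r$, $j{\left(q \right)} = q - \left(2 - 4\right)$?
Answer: $\frac{1}{2384} \approx 0.00041946$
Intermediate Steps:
$j{\left(q \right)} = 2 + q$ ($j{\left(q \right)} = q - \left(2 - 4\right) = q - -2 = q + 2 = 2 + q$)
$I{\left(r,J \right)} = - 2 J r$
$\frac{1}{I{\left(j{\left(6 \right)},-149 \right)}} = \frac{1}{\left(-2\right) \left(-149\right) \left(2 + 6\right)} = \frac{1}{\left(-2\right) \left(-149\right) 8} = \frac{1}{2384}$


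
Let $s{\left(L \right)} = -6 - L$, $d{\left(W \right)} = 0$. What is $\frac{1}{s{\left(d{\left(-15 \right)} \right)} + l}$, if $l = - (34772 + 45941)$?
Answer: $- \frac{1}{80719} \approx -1.2389 \cdot 10^{-5}$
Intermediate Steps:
$l = -80713$ ($l = \left(-1\right) 80713 = -80713$)
$\frac{1}{s{\left(d{\left(-15 \right)} \right)} + l} = \frac{1}{\left(-6 - 0\right) - 80713} = \frac{1}{\left(-6 + 0\right) - 80713} = \frac{1}{-6 - 80713} = \frac{1}{-80719} = - \frac{1}{80719}$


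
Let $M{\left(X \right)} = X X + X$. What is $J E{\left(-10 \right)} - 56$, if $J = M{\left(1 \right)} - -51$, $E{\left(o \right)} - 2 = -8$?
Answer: $-374$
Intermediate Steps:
$E{\left(o \right)} = -6$ ($E{\left(o \right)} = 2 - 8 = -6$)
$M{\left(X \right)} = X + X^{2}$ ($M{\left(X \right)} = X^{2} + X = X + X^{2}$)
$J = 53$ ($J = 1 \left(1 + 1\right) - -51 = 1 \cdot 2 + 51 = 2 + 51 = 53$)
$J E{\left(-10 \right)} - 56 = 53 \left(-6\right) - 56 = -318 - 56 = -374$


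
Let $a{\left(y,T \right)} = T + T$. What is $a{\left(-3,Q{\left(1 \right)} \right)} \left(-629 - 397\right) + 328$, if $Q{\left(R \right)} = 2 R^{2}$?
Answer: $-3776$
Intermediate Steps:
$a{\left(y,T \right)} = 2 T$
$a{\left(-3,Q{\left(1 \right)} \right)} \left(-629 - 397\right) + 328 = 2 \cdot 2 \cdot 1^{2} \left(-629 - 397\right) + 328 = 2 \cdot 2 \cdot 1 \left(-629 - 397\right) + 328 = 2 \cdot 2 \left(-1026\right) + 328 = 4 \left(-1026\right) + 328 = -4104 + 328 = -3776$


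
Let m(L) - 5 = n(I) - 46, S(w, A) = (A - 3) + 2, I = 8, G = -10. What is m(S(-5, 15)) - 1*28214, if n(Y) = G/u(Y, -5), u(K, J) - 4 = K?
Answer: -169535/6 ≈ -28256.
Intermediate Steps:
u(K, J) = 4 + K
n(Y) = -10/(4 + Y)
S(w, A) = -1 + A (S(w, A) = (-3 + A) + 2 = -1 + A)
m(L) = -251/6 (m(L) = 5 + (-10/(4 + 8) - 46) = 5 + (-10/12 - 46) = 5 + (-10*1/12 - 46) = 5 + (-⅚ - 46) = 5 - 281/6 = -251/6)
m(S(-5, 15)) - 1*28214 = -251/6 - 1*28214 = -251/6 - 28214 = -169535/6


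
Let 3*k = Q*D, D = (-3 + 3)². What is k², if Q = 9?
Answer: 0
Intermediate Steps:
D = 0 (D = 0² = 0)
k = 0 (k = (9*0)/3 = (⅓)*0 = 0)
k² = 0² = 0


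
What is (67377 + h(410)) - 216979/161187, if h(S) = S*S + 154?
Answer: 37980437018/161187 ≈ 2.3563e+5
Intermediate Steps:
h(S) = 154 + S² (h(S) = S² + 154 = 154 + S²)
(67377 + h(410)) - 216979/161187 = (67377 + (154 + 410²)) - 216979/161187 = (67377 + (154 + 168100)) - 216979*1/161187 = (67377 + 168254) - 216979/161187 = 235631 - 216979/161187 = 37980437018/161187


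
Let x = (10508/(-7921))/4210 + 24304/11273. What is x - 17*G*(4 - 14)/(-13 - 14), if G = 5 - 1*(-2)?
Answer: -212735765547944/5074992264555 ≈ -41.918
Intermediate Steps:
G = 7 (G = 5 + 2 = 7)
x = 405178497978/187962676465 (x = (10508*(-1/7921))*(1/4210) + 24304*(1/11273) = -10508/7921*1/4210 + 24304/11273 = -5254/16673705 + 24304/11273 = 405178497978/187962676465 ≈ 2.1556)
x - 17*G*(4 - 14)/(-13 - 14) = 405178497978/187962676465 - 17*7*(4 - 14)/(-13 - 14) = 405178497978/187962676465 - 119*(-10/(-27)) = 405178497978/187962676465 - 119*(-10*(-1/27)) = 405178497978/187962676465 - 119*10/27 = 405178497978/187962676465 - 1*1190/27 = 405178497978/187962676465 - 1190/27 = -212735765547944/5074992264555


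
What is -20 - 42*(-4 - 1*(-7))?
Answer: -146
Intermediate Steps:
-20 - 42*(-4 - 1*(-7)) = -20 - 42*(-4 + 7) = -20 - 42*3 = -20 - 126 = -146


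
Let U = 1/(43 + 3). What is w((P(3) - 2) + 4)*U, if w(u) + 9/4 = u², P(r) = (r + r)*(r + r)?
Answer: 5767/184 ≈ 31.342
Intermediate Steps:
P(r) = 4*r² (P(r) = (2*r)*(2*r) = 4*r²)
U = 1/46 ≈ 0.021739
w(u) = -9/4 + u²
w((P(3) - 2) + 4)*U = (-9/4 + ((4*3² - 2) + 4)²)*(1/46) = (-9/4 + ((4*9 - 2) + 4)²)*(1/46) = (-9/4 + ((36 - 2) + 4)²)*(1/46) = (-9/4 + (34 + 4)²)*(1/46) = (-9/4 + 38²)*(1/46) = (-9/4 + 1444)*(1/46) = (5767/4)*(1/46) = 5767/184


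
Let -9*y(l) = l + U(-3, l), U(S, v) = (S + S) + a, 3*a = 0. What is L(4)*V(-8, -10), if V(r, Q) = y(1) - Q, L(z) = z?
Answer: 380/9 ≈ 42.222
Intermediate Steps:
a = 0 (a = (⅓)*0 = 0)
U(S, v) = 2*S (U(S, v) = (S + S) + 0 = 2*S + 0 = 2*S)
y(l) = ⅔ - l/9 (y(l) = -(l + 2*(-3))/9 = -(l - 6)/9 = -(-6 + l)/9 = ⅔ - l/9)
V(r, Q) = 5/9 - Q (V(r, Q) = (⅔ - ⅑*1) - Q = (⅔ - ⅑) - Q = 5/9 - Q)
L(4)*V(-8, -10) = 4*(5/9 - 1*(-10)) = 4*(5/9 + 10) = 4*(95/9) = 380/9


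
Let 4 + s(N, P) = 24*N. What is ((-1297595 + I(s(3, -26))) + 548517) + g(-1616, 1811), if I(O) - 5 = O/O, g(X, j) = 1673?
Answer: -747399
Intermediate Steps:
s(N, P) = -4 + 24*N
I(O) = 6 (I(O) = 5 + O/O = 5 + 1 = 6)
((-1297595 + I(s(3, -26))) + 548517) + g(-1616, 1811) = ((-1297595 + 6) + 548517) + 1673 = (-1297589 + 548517) + 1673 = -749072 + 1673 = -747399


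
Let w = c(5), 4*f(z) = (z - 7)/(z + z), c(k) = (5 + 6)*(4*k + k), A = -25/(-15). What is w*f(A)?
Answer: -110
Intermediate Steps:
A = 5/3 (A = -25*(-1/15) = 5/3 ≈ 1.6667)
c(k) = 55*k (c(k) = 11*(5*k) = 55*k)
f(z) = (-7 + z)/(8*z) (f(z) = ((z - 7)/(z + z))/4 = ((-7 + z)/((2*z)))/4 = ((-7 + z)*(1/(2*z)))/4 = ((-7 + z)/(2*z))/4 = (-7 + z)/(8*z))
w = 275 (w = 55*5 = 275)
w*f(A) = 275*((-7 + 5/3)/(8*(5/3))) = 275*((⅛)*(⅗)*(-16/3)) = 275*(-⅖) = -110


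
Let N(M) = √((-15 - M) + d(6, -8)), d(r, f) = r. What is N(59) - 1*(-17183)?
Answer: 17183 + 2*I*√17 ≈ 17183.0 + 8.2462*I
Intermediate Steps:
N(M) = √(-9 - M) (N(M) = √((-15 - M) + 6) = √(-9 - M))
N(59) - 1*(-17183) = √(-9 - 1*59) - 1*(-17183) = √(-9 - 59) + 17183 = √(-68) + 17183 = 2*I*√17 + 17183 = 17183 + 2*I*√17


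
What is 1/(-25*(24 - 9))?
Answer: -1/375 ≈ -0.0026667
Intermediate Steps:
1/(-25*(24 - 9)) = 1/(-25*15) = 1/(-375) = -1/375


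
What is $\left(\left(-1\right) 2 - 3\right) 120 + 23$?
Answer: $-577$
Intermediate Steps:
$\left(\left(-1\right) 2 - 3\right) 120 + 23 = \left(-2 - 3\right) 120 + 23 = \left(-5\right) 120 + 23 = -600 + 23 = -577$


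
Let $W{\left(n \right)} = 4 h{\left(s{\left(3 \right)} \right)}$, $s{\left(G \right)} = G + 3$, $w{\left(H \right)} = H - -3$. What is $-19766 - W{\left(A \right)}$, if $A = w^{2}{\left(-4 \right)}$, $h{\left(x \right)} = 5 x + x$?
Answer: $-19910$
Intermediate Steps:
$w{\left(H \right)} = 3 + H$ ($w{\left(H \right)} = H + 3 = 3 + H$)
$s{\left(G \right)} = 3 + G$
$h{\left(x \right)} = 6 x$
$A = 1$ ($A = \left(3 - 4\right)^{2} = \left(-1\right)^{2} = 1$)
$W{\left(n \right)} = 144$ ($W{\left(n \right)} = 4 \cdot 6 \left(3 + 3\right) = 4 \cdot 6 \cdot 6 = 4 \cdot 36 = 144$)
$-19766 - W{\left(A \right)} = -19766 - 144 = -19910$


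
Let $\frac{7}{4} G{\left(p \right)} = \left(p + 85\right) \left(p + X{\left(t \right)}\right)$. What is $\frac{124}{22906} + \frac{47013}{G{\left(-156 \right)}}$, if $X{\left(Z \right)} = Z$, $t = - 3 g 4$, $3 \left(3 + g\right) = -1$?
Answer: $\frac{3771121751}{377307632} \approx 9.9948$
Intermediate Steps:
$g = - \frac{10}{3}$ ($g = -3 + \frac{1}{3} \left(-1\right) = -3 - \frac{1}{3} = - \frac{10}{3} \approx -3.3333$)
$t = 40$ ($t = \left(-3\right) \left(- \frac{10}{3}\right) 4 = 10 \cdot 4 = 40$)
$G{\left(p \right)} = \frac{4 \left(40 + p\right) \left(85 + p\right)}{7}$ ($G{\left(p \right)} = \frac{4 \left(p + 85\right) \left(p + 40\right)}{7} = \frac{4 \left(85 + p\right) \left(40 + p\right)}{7} = \frac{4 \left(40 + p\right) \left(85 + p\right)}{7}$)
$\frac{124}{22906} + \frac{47013}{G{\left(-156 \right)}} = \frac{124}{22906} + \frac{47013}{\frac{13600}{7} + \frac{4 \left(-156\right)^{2}}{7} + \frac{500}{7} \left(-156\right)} = 124 \cdot \frac{1}{22906} + \frac{47013}{\frac{13600}{7} + \frac{4}{7} \cdot 24336 - \frac{78000}{7}} = \frac{62}{11453} + \frac{47013}{\frac{13600}{7} + \frac{97344}{7} - \frac{78000}{7}} = \frac{62}{11453} + \frac{47013}{\frac{32944}{7}} = \frac{62}{11453} + 47013 \cdot \frac{7}{32944} = \frac{62}{11453} + \frac{329091}{32944} = \frac{3771121751}{377307632}$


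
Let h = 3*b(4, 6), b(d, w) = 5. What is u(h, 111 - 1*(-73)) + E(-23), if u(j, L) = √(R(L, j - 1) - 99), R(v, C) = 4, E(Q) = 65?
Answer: 65 + I*√95 ≈ 65.0 + 9.7468*I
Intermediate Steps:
h = 15 (h = 3*5 = 15)
u(j, L) = I*√95 (u(j, L) = √(4 - 99) = √(-95) = I*√95)
u(h, 111 - 1*(-73)) + E(-23) = I*√95 + 65 = 65 + I*√95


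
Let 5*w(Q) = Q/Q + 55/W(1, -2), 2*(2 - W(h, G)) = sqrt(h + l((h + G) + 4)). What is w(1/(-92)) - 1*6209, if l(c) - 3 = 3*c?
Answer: -92692/15 + 22*sqrt(13)/3 ≈ -6153.0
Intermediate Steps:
l(c) = 3 + 3*c
W(h, G) = 2 - sqrt(15 + 3*G + 4*h)/2 (W(h, G) = 2 - sqrt(h + (3 + 3*((h + G) + 4)))/2 = 2 - sqrt(h + (3 + 3*((G + h) + 4)))/2 = 2 - sqrt(h + (3 + 3*(4 + G + h)))/2 = 2 - sqrt(h + (3 + (12 + 3*G + 3*h)))/2 = 2 - sqrt(h + (15 + 3*G + 3*h))/2 = 2 - sqrt(15 + 3*G + 4*h)/2)
w(Q) = 1/5 + 11/(2 - sqrt(13)/2) (w(Q) = (Q/Q + 55/(2 - sqrt(15 + 3*(-2) + 4*1)/2))/5 = (1 + 55/(2 - sqrt(15 - 6 + 4)/2))/5 = (1 + 55/(2 - sqrt(13)/2))/5 = 1/5 + 11/(2 - sqrt(13)/2))
w(1/(-92)) - 1*6209 = (443/15 + 22*sqrt(13)/3) - 1*6209 = (443/15 + 22*sqrt(13)/3) - 6209 = -92692/15 + 22*sqrt(13)/3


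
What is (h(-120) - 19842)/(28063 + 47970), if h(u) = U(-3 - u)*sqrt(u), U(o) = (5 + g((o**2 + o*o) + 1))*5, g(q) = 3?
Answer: -19842/76033 + 80*I*sqrt(30)/76033 ≈ -0.26097 + 0.005763*I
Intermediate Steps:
U(o) = 40 (U(o) = (5 + 3)*5 = 8*5 = 40)
h(u) = 40*sqrt(u)
(h(-120) - 19842)/(28063 + 47970) = (40*sqrt(-120) - 19842)/(28063 + 47970) = (40*(2*I*sqrt(30)) - 19842)/76033 = (80*I*sqrt(30) - 19842)*(1/76033) = (-19842 + 80*I*sqrt(30))*(1/76033) = -19842/76033 + 80*I*sqrt(30)/76033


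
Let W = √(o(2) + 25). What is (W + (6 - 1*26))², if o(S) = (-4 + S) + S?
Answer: 225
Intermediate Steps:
o(S) = -4 + 2*S
W = 5 (W = √((-4 + 2*2) + 25) = √((-4 + 4) + 25) = √(0 + 25) = √25 = 5)
(W + (6 - 1*26))² = (5 + (6 - 1*26))² = (5 + (6 - 26))² = (5 - 20)² = (-15)² = 225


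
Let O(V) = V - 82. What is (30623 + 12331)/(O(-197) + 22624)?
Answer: 42954/22345 ≈ 1.9223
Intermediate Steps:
O(V) = -82 + V
(30623 + 12331)/(O(-197) + 22624) = (30623 + 12331)/((-82 - 197) + 22624) = 42954/(-279 + 22624) = 42954/22345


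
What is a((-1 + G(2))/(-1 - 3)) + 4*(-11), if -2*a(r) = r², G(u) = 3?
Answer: -353/8 ≈ -44.125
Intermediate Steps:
a(r) = -r²/2
a((-1 + G(2))/(-1 - 3)) + 4*(-11) = -(-1 + 3)²/(-1 - 3)²/2 + 4*(-11) = -(2/(-4))²/2 - 44 = -(2*(-¼))²/2 - 44 = -(-½)²/2 - 44 = -½*¼ - 44 = -⅛ - 44 = -353/8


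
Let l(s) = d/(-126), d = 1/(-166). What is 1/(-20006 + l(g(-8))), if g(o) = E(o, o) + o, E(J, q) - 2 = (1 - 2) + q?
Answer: -20916/418445495 ≈ -4.9985e-5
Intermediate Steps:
E(J, q) = 1 + q (E(J, q) = 2 + ((1 - 2) + q) = 2 + (-1 + q) = 1 + q)
d = -1/166 ≈ -0.0060241
g(o) = 1 + 2*o (g(o) = (1 + o) + o = 1 + 2*o)
l(s) = 1/20916 (l(s) = -1/166/(-126) = -1/166*(-1/126) = 1/20916)
1/(-20006 + l(g(-8))) = 1/(-20006 + 1/20916) = 1/(-418445495/20916) = -20916/418445495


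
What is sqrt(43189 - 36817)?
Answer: 6*sqrt(177) ≈ 79.825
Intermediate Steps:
sqrt(43189 - 36817) = sqrt(6372) = 6*sqrt(177)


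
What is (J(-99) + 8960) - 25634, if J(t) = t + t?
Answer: -16872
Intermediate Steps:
J(t) = 2*t
(J(-99) + 8960) - 25634 = (2*(-99) + 8960) - 25634 = (-198 + 8960) - 25634 = 8762 - 25634 = -16872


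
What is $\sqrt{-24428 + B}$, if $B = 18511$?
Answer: $i \sqrt{5917} \approx 76.922 i$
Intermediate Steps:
$\sqrt{-24428 + B} = \sqrt{-24428 + 18511} = \sqrt{-5917} = i \sqrt{5917}$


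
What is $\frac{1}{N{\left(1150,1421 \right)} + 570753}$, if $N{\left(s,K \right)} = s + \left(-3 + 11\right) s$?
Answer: $\frac{1}{581103} \approx 1.7209 \cdot 10^{-6}$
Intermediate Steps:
$N{\left(s,K \right)} = 9 s$ ($N{\left(s,K \right)} = s + 8 s = 9 s$)
$\frac{1}{N{\left(1150,1421 \right)} + 570753} = \frac{1}{9 \cdot 1150 + 570753} = \frac{1}{10350 + 570753} = \frac{1}{581103}$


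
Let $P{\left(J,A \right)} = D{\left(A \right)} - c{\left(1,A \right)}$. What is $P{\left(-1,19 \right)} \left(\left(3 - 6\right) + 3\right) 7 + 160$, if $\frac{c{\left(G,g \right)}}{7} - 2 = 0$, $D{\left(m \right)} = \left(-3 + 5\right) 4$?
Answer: $160$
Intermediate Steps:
$D{\left(m \right)} = 8$ ($D{\left(m \right)} = 2 \cdot 4 = 8$)
$c{\left(G,g \right)} = 14$ ($c{\left(G,g \right)} = 14 + 7 \cdot 0 = 14 + 0 = 14$)
$P{\left(J,A \right)} = -6$ ($P{\left(J,A \right)} = 8 - 14 = -6$)
$P{\left(-1,19 \right)} \left(\left(3 - 6\right) + 3\right) 7 + 160 = - 6 \left(\left(3 - 6\right) + 3\right) 7 + 160 = - 6 \left(-3 + 3\right) 7 + 160 = - 6 \cdot 0 \cdot 7 + 160 = \left(-6\right) 0 + 160 = 0 + 160 = 160$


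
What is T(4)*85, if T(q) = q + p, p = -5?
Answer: -85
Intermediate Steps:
T(q) = -5 + q (T(q) = q - 5 = -5 + q)
T(4)*85 = (-5 + 4)*85 = -1*85 = -85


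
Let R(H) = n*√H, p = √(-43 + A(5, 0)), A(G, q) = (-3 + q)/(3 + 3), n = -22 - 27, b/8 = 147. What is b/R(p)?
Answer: 8*2^(¼)*87^(¾)*I^(3/2)/29 ≈ -6.6081 + 6.6081*I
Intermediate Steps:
b = 1176 (b = 8*147 = 1176)
n = -49
A(G, q) = -½ + q/6 (A(G, q) = (-3 + q)/6 = (-3 + q)*(⅙) = -½ + q/6)
p = I*√174/2 (p = √(-43 + (-½ + (⅙)*0)) = √(-43 + (-½ + 0)) = √(-43 - ½) = √(-87/2) = I*√174/2 ≈ 6.5955*I)
R(H) = -49*√H
b/R(p) = 1176/((-49*2^(¾)*87^(¼)*√I/2)) = 1176*(2^(¼)*87^(¾)*I^(3/2)/4263) = 8*2^(¼)*87^(¾)*I^(3/2)/29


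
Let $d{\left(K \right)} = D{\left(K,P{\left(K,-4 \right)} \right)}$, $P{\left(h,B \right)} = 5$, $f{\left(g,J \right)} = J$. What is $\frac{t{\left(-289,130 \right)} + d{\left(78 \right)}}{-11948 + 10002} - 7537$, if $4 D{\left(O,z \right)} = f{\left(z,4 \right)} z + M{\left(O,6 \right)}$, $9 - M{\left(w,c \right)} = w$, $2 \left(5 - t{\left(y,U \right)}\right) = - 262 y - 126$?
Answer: $- \frac{58516795}{7784} \approx -7517.6$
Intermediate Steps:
$t{\left(y,U \right)} = 68 + 131 y$ ($t{\left(y,U \right)} = 5 - \frac{- 262 y - 126}{2} = 5 - \frac{-126 - 262 y}{2} = 5 + \left(63 + 131 y\right) = 68 + 131 y$)
$M{\left(w,c \right)} = 9 - w$
$D{\left(O,z \right)} = \frac{9}{4} + z - \frac{O}{4}$ ($D{\left(O,z \right)} = \frac{4 z - \left(-9 + O\right)}{4} = \frac{9 - O + 4 z}{4} = \frac{9}{4} + z - \frac{O}{4}$)
$d{\left(K \right)} = \frac{29}{4} - \frac{K}{4}$ ($d{\left(K \right)} = \frac{9}{4} + 5 - \frac{K}{4} = \frac{29}{4} - \frac{K}{4}$)
$\frac{t{\left(-289,130 \right)} + d{\left(78 \right)}}{-11948 + 10002} - 7537 = \frac{\left(68 + 131 \left(-289\right)\right) + \left(\frac{29}{4} - \frac{39}{2}\right)}{-11948 + 10002} - 7537 = \frac{\left(68 - 37859\right) + \left(\frac{29}{4} - \frac{39}{2}\right)}{-1946} - 7537 = \left(-37791 - \frac{49}{4}\right) \left(- \frac{1}{1946}\right) - 7537 = \left(- \frac{151213}{4}\right) \left(- \frac{1}{1946}\right) - 7537 = \frac{151213}{7784} - 7537 = - \frac{58516795}{7784}$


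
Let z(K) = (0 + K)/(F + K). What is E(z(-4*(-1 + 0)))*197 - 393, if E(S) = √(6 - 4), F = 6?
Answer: -393 + 197*√2 ≈ -114.40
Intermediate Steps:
z(K) = K/(6 + K) (z(K) = (0 + K)/(6 + K) = K/(6 + K))
E(S) = √2
E(z(-4*(-1 + 0)))*197 - 393 = √2*197 - 393 = 197*√2 - 393 = -393 + 197*√2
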